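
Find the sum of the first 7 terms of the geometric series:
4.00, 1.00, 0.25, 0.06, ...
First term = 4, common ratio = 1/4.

Sₙ = a(1 - rⁿ) / (1 - r)
S_7 = 4(1 - (1/4)^7) / (1 - (1/4))
S_7 = 4(1 - (1/16384)) / (3/4)
S_7 = 5461/1024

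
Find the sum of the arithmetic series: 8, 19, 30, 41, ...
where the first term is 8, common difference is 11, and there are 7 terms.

Sₙ = n/2 × (first + last)
Last term = a + (n-1)d = 8 + (7-1)×11 = 74
S_7 = 7/2 × (8 + 74)
S_7 = 7/2 × 82 = 287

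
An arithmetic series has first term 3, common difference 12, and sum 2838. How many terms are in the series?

Using S = n/2 × [2a + (n-1)d]
2838 = n/2 × [2(3) + (n-1)(12)]
2838 = n/2 × [6 + 12n - 12]
5676 = n × [-6 + 12n]
12n² + (-6)n - 5676 = 0
Discriminant: Δ = (-6)² - 4(12)(-5676) = 36 + 272448 = 272484
√Δ = 522
n = [-(-6) + √Δ] / (2·12) = (6 + 522) / 24 = 528 / 24 = 22
(The negative root is discarded since n must be a positive integer.)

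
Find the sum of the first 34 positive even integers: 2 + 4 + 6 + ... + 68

Sum of first n even numbers = n(n+1)
= 34×35
= 1190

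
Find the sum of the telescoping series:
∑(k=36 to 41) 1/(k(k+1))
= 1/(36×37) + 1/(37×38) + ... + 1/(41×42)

Partial fractions: 1/(k(k+1)) = 1/k - 1/(k+1)
The series telescopes:
= (1/36 - 1/37) + (1/37 - 1/38) + ... + (1/41 - 1/42)
= 1/36 - 1/42
= 1/252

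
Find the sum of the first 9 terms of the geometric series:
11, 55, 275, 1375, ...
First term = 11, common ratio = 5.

Sₙ = a(1 - rⁿ) / (1 - r)
S_9 = 11(1 - 5^9) / (1 - 5)
S_9 = 11(1 - 1953125) / (-4)
S_9 = 5371091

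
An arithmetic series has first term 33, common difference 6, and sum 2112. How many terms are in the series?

Using S = n/2 × [2a + (n-1)d]
2112 = n/2 × [2(33) + (n-1)(6)]
2112 = n/2 × [66 + 6n - 6]
4224 = n × [60 + 6n]
6n² + (60)n - 4224 = 0
Discriminant: Δ = (60)² - 4(6)(-4224) = 3600 + 101376 = 104976
√Δ = 324
n = [-(60) + √Δ] / (2·6) = (-60 + 324) / 12 = 264 / 12 = 22
(The negative root is discarded since n must be a positive integer.)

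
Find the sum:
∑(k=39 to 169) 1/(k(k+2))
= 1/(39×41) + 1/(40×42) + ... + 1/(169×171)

Partial fractions: 1/(k(k+2)) = (1/2)[1/k - 1/(k+2)]
Telescoping leaves the first two and last two terms:
= (1/2)[1/39 + 1/40 - 1/170 - 1/171]
= 58819/3023280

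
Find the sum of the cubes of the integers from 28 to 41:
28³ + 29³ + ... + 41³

Use ∑_{k=1}^{n} k³ = [n(n+1)/2]², then subtract the first 27 terms.
∑_{k=1}^{41} k³ = [41×42/2]² = 861² = 741321
∑_{k=1}^{27} k³ = [27×28/2]² = 378² = 142884
∑_{k=28}^{41} k³ = 741321 - 142884 = 598437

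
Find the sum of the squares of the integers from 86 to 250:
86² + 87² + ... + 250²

Use ∑_{k=1}^{n} k² = n(n+1)(2n+1)/6, then subtract the first 85 terms.
∑_{k=1}^{250} k² = 250×251×501/6 = 5239625
∑_{k=1}^{85} k² = 85×86×171/6 = 208335
∑_{k=86}^{250} k² = 5239625 - 208335 = 5031290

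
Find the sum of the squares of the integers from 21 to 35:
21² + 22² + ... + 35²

Use ∑_{k=1}^{n} k² = n(n+1)(2n+1)/6, then subtract the first 20 terms.
∑_{k=1}^{35} k² = 35×36×71/6 = 14910
∑_{k=1}^{20} k² = 20×21×41/6 = 2870
∑_{k=21}^{35} k² = 14910 - 2870 = 12040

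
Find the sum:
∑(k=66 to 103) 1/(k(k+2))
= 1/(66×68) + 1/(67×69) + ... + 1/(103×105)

Partial fractions: 1/(k(k+2)) = (1/2)[1/k - 1/(k+2)]
Telescoping leaves the first two and last two terms:
= (1/2)[1/66 + 1/67 - 1/104 - 1/105]
= 88027/16096080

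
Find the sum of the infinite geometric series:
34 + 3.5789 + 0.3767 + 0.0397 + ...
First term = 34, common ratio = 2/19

For |r| < 1, S = a / (1 - r)
S = 34 / (1 - (2/19))
S = 34 / (17/19)
S = 38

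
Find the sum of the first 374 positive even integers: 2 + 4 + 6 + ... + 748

Sum of first n even numbers = n(n+1)
= 374×375
= 140250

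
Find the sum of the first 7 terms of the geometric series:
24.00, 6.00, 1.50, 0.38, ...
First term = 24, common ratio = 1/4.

Sₙ = a(1 - rⁿ) / (1 - r)
S_7 = 24(1 - (1/4)^7) / (1 - (1/4))
S_7 = 24(1 - (1/16384)) / (3/4)
S_7 = 16383/512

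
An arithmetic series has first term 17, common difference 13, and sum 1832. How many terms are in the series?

Using S = n/2 × [2a + (n-1)d]
1832 = n/2 × [2(17) + (n-1)(13)]
1832 = n/2 × [34 + 13n - 13]
3664 = n × [21 + 13n]
13n² + (21)n - 3664 = 0
Discriminant: Δ = (21)² - 4(13)(-3664) = 441 + 190528 = 190969
√Δ = 437
n = [-(21) + √Δ] / (2·13) = (-21 + 437) / 26 = 416 / 26 = 16
(The negative root is discarded since n must be a positive integer.)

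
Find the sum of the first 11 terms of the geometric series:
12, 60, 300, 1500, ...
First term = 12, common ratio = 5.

Sₙ = a(1 - rⁿ) / (1 - r)
S_11 = 12(1 - 5^11) / (1 - 5)
S_11 = 12(1 - 48828125) / (-4)
S_11 = 146484372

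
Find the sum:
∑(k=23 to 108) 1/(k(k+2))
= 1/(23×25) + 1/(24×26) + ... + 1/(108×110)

Partial fractions: 1/(k(k+2)) = (1/2)[1/k - 1/(k+2)]
Telescoping leaves the first two and last two terms:
= (1/2)[1/23 + 1/24 - 1/109 - 1/110]
= 221321/6618480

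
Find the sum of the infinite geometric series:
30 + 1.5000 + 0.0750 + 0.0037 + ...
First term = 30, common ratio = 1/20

For |r| < 1, S = a / (1 - r)
S = 30 / (1 - (1/20))
S = 30 / (19/20)
S = 600/19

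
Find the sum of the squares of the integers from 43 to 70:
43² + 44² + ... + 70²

Use ∑_{k=1}^{n} k² = n(n+1)(2n+1)/6, then subtract the first 42 terms.
∑_{k=1}^{70} k² = 70×71×141/6 = 116795
∑_{k=1}^{42} k² = 42×43×85/6 = 25585
∑_{k=43}^{70} k² = 116795 - 25585 = 91210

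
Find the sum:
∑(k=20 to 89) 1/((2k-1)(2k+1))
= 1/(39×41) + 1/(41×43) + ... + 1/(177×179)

Partial fractions: 1/((2k-1)(2k+1)) = (1/2)[1/(2k-1) - 1/(2k+1)]
The series telescopes:
= (1/2)[1/39 - 1/179]
= 70/6981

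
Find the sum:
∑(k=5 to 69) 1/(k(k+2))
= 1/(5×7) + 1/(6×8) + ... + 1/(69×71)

Partial fractions: 1/(k(k+2)) = (1/2)[1/k - 1/(k+2)]
Telescoping leaves the first two and last two terms:
= (1/2)[1/5 + 1/6 - 1/70 - 1/71]
= 1261/7455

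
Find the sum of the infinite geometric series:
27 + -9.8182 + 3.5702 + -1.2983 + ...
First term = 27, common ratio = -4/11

For |r| < 1, S = a / (1 - r)
S = 27 / (1 - (-4/11))
S = 27 / (15/11)
S = 99/5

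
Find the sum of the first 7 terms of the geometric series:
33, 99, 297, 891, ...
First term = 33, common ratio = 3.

Sₙ = a(1 - rⁿ) / (1 - r)
S_7 = 33(1 - 3^7) / (1 - 3)
S_7 = 33(1 - 2187) / (-2)
S_7 = 36069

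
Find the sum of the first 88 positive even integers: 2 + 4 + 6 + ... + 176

Sum of first n even numbers = n(n+1)
= 88×89
= 7832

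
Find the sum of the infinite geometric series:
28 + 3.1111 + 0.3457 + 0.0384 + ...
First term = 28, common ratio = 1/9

For |r| < 1, S = a / (1 - r)
S = 28 / (1 - (1/9))
S = 28 / (8/9)
S = 63/2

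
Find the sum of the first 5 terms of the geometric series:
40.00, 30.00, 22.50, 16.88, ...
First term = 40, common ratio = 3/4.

Sₙ = a(1 - rⁿ) / (1 - r)
S_5 = 40(1 - (3/4)^5) / (1 - (3/4))
S_5 = 40(1 - (243/1024)) / (1/4)
S_5 = 3905/32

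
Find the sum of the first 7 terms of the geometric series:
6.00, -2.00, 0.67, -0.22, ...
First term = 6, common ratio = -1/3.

Sₙ = a(1 - rⁿ) / (1 - r)
S_7 = 6(1 - (-1/3)^7) / (1 - (-1/3))
S_7 = 6(1 - (-1/2187)) / (4/3)
S_7 = 1094/243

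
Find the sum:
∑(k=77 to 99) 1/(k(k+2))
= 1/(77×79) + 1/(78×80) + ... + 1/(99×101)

Partial fractions: 1/(k(k+2)) = (1/2)[1/k - 1/(k+2)]
Telescoping leaves the first two and last two terms:
= (1/2)[1/77 + 1/78 - 1/100 - 1/101]
= 179147/60660600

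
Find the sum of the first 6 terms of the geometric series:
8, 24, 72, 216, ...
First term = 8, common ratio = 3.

Sₙ = a(1 - rⁿ) / (1 - r)
S_6 = 8(1 - 3^6) / (1 - 3)
S_6 = 8(1 - 729) / (-2)
S_6 = 2912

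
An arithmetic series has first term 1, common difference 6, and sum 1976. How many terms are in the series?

Using S = n/2 × [2a + (n-1)d]
1976 = n/2 × [2(1) + (n-1)(6)]
1976 = n/2 × [2 + 6n - 6]
3952 = n × [-4 + 6n]
6n² + (-4)n - 3952 = 0
Discriminant: Δ = (-4)² - 4(6)(-3952) = 16 + 94848 = 94864
√Δ = 308
n = [-(-4) + √Δ] / (2·6) = (4 + 308) / 12 = 312 / 12 = 26
(The negative root is discarded since n must be a positive integer.)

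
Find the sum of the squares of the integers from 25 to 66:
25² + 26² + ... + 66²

Use ∑_{k=1}^{n} k² = n(n+1)(2n+1)/6, then subtract the first 24 terms.
∑_{k=1}^{66} k² = 66×67×133/6 = 98021
∑_{k=1}^{24} k² = 24×25×49/6 = 4900
∑_{k=25}^{66} k² = 98021 - 4900 = 93121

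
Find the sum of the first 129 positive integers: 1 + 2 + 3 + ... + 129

Formula: ∑k = n(n+1)/2
= 129×130/2
= 16770/2
= 8385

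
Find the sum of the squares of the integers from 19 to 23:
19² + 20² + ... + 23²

Use ∑_{k=1}^{n} k² = n(n+1)(2n+1)/6, then subtract the first 18 terms.
∑_{k=1}^{23} k² = 23×24×47/6 = 4324
∑_{k=1}^{18} k² = 18×19×37/6 = 2109
∑_{k=19}^{23} k² = 4324 - 2109 = 2215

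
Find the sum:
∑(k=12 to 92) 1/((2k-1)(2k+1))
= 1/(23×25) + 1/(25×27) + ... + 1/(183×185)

Partial fractions: 1/((2k-1)(2k+1)) = (1/2)[1/(2k-1) - 1/(2k+1)]
The series telescopes:
= (1/2)[1/23 - 1/185]
= 81/4255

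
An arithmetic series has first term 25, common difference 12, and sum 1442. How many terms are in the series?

Using S = n/2 × [2a + (n-1)d]
1442 = n/2 × [2(25) + (n-1)(12)]
1442 = n/2 × [50 + 12n - 12]
2884 = n × [38 + 12n]
12n² + (38)n - 2884 = 0
Discriminant: Δ = (38)² - 4(12)(-2884) = 1444 + 138432 = 139876
√Δ = 374
n = [-(38) + √Δ] / (2·12) = (-38 + 374) / 24 = 336 / 24 = 14
(The negative root is discarded since n must be a positive integer.)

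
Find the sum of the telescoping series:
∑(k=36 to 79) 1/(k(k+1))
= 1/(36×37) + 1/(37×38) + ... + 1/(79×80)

Partial fractions: 1/(k(k+1)) = 1/k - 1/(k+1)
The series telescopes:
= (1/36 - 1/37) + (1/37 - 1/38) + ... + (1/79 - 1/80)
= 1/36 - 1/80
= 11/720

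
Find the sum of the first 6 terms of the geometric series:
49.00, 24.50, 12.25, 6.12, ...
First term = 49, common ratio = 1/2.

Sₙ = a(1 - rⁿ) / (1 - r)
S_6 = 49(1 - (1/2)^6) / (1 - (1/2))
S_6 = 49(1 - (1/64)) / (1/2)
S_6 = 3087/32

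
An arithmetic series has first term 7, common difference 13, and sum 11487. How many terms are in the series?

Using S = n/2 × [2a + (n-1)d]
11487 = n/2 × [2(7) + (n-1)(13)]
11487 = n/2 × [14 + 13n - 13]
22974 = n × [1 + 13n]
13n² + (1)n - 22974 = 0
Discriminant: Δ = (1)² - 4(13)(-22974) = 1 + 1194648 = 1194649
√Δ = 1093
n = [-(1) + √Δ] / (2·13) = (-1 + 1093) / 26 = 1092 / 26 = 42
(The negative root is discarded since n must be a positive integer.)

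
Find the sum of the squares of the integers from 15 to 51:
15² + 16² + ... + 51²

Use ∑_{k=1}^{n} k² = n(n+1)(2n+1)/6, then subtract the first 14 terms.
∑_{k=1}^{51} k² = 51×52×103/6 = 45526
∑_{k=1}^{14} k² = 14×15×29/6 = 1015
∑_{k=15}^{51} k² = 45526 - 1015 = 44511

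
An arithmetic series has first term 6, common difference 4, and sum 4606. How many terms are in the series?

Using S = n/2 × [2a + (n-1)d]
4606 = n/2 × [2(6) + (n-1)(4)]
4606 = n/2 × [12 + 4n - 4]
9212 = n × [8 + 4n]
4n² + (8)n - 9212 = 0
Discriminant: Δ = (8)² - 4(4)(-9212) = 64 + 147392 = 147456
√Δ = 384
n = [-(8) + √Δ] / (2·4) = (-8 + 384) / 8 = 376 / 8 = 47
(The negative root is discarded since n must be a positive integer.)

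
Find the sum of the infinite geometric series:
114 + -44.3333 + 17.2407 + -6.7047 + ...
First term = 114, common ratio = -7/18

For |r| < 1, S = a / (1 - r)
S = 114 / (1 - (-7/18))
S = 114 / (25/18)
S = 2052/25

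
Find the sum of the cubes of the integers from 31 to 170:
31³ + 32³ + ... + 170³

Use ∑_{k=1}^{n} k³ = [n(n+1)/2]², then subtract the first 30 terms.
∑_{k=1}^{170} k³ = [170×171/2]² = 14535² = 211266225
∑_{k=1}^{30} k³ = [30×31/2]² = 465² = 216225
∑_{k=31}^{170} k³ = 211266225 - 216225 = 211050000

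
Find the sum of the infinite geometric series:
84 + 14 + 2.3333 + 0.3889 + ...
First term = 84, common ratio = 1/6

For |r| < 1, S = a / (1 - r)
S = 84 / (1 - (1/6))
S = 84 / (5/6)
S = 504/5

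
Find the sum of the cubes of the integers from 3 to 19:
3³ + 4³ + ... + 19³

Use ∑_{k=1}^{n} k³ = [n(n+1)/2]², then subtract the first 2 terms.
∑_{k=1}^{19} k³ = [19×20/2]² = 190² = 36100
∑_{k=1}^{2} k³ = [2×3/2]² = 3² = 9
∑_{k=3}^{19} k³ = 36100 - 9 = 36091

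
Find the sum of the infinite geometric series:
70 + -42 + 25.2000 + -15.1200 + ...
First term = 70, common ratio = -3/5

For |r| < 1, S = a / (1 - r)
S = 70 / (1 - (-3/5))
S = 70 / (8/5)
S = 175/4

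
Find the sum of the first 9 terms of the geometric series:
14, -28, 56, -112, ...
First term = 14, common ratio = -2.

Sₙ = a(1 - rⁿ) / (1 - r)
S_9 = 14(1 - (-2)^9) / (1 - (-2))
S_9 = 14(1 - (-512)) / (3)
S_9 = 2394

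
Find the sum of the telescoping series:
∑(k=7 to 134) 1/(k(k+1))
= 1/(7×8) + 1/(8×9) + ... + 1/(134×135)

Partial fractions: 1/(k(k+1)) = 1/k - 1/(k+1)
The series telescopes:
= (1/7 - 1/8) + (1/8 - 1/9) + ... + (1/134 - 1/135)
= 1/7 - 1/135
= 128/945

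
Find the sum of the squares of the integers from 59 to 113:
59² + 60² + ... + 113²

Use ∑_{k=1}^{n} k² = n(n+1)(2n+1)/6, then subtract the first 58 terms.
∑_{k=1}^{113} k² = 113×114×227/6 = 487369
∑_{k=1}^{58} k² = 58×59×117/6 = 66729
∑_{k=59}^{113} k² = 487369 - 66729 = 420640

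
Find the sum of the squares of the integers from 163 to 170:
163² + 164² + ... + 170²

Use ∑_{k=1}^{n} k² = n(n+1)(2n+1)/6, then subtract the first 162 terms.
∑_{k=1}^{170} k² = 170×171×341/6 = 1652145
∑_{k=1}^{162} k² = 162×163×325/6 = 1430325
∑_{k=163}^{170} k² = 1652145 - 1430325 = 221820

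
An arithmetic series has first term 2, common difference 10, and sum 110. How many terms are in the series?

Using S = n/2 × [2a + (n-1)d]
110 = n/2 × [2(2) + (n-1)(10)]
110 = n/2 × [4 + 10n - 10]
220 = n × [-6 + 10n]
10n² + (-6)n - 220 = 0
Discriminant: Δ = (-6)² - 4(10)(-220) = 36 + 8800 = 8836
√Δ = 94
n = [-(-6) + √Δ] / (2·10) = (6 + 94) / 20 = 100 / 20 = 5
(The negative root is discarded since n must be a positive integer.)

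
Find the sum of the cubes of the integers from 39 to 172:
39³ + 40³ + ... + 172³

Use ∑_{k=1}^{n} k³ = [n(n+1)/2]², then subtract the first 38 terms.
∑_{k=1}^{172} k³ = [172×173/2]² = 14878² = 221354884
∑_{k=1}^{38} k³ = [38×39/2]² = 741² = 549081
∑_{k=39}^{172} k³ = 221354884 - 549081 = 220805803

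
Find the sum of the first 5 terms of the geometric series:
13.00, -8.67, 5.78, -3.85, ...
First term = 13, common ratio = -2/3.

Sₙ = a(1 - rⁿ) / (1 - r)
S_5 = 13(1 - (-2/3)^5) / (1 - (-2/3))
S_5 = 13(1 - (-32/243)) / (5/3)
S_5 = 715/81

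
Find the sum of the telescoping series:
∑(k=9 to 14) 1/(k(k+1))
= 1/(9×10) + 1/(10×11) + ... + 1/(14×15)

Partial fractions: 1/(k(k+1)) = 1/k - 1/(k+1)
The series telescopes:
= (1/9 - 1/10) + (1/10 - 1/11) + ... + (1/14 - 1/15)
= 1/9 - 1/15
= 2/45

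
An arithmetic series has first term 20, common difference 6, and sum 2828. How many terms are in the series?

Using S = n/2 × [2a + (n-1)d]
2828 = n/2 × [2(20) + (n-1)(6)]
2828 = n/2 × [40 + 6n - 6]
5656 = n × [34 + 6n]
6n² + (34)n - 5656 = 0
Discriminant: Δ = (34)² - 4(6)(-5656) = 1156 + 135744 = 136900
√Δ = 370
n = [-(34) + √Δ] / (2·6) = (-34 + 370) / 12 = 336 / 12 = 28
(The negative root is discarded since n must be a positive integer.)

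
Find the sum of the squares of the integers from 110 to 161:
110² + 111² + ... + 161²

Use ∑_{k=1}^{n} k² = n(n+1)(2n+1)/6, then subtract the first 109 terms.
∑_{k=1}^{161} k² = 161×162×323/6 = 1404081
∑_{k=1}^{109} k² = 109×110×219/6 = 437635
∑_{k=110}^{161} k² = 1404081 - 437635 = 966446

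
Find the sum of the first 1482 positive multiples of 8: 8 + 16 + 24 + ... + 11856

Factor out 8: = 8(1 + 2 + ... + 1482) = 8 × n(n+1)/2
= 8 × 1482×1483/2
= 8 × 1098903
= 8791224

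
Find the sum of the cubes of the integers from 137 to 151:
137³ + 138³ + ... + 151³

Use ∑_{k=1}^{n} k³ = [n(n+1)/2]², then subtract the first 136 terms.
∑_{k=1}^{151} k³ = [151×152/2]² = 11476² = 131698576
∑_{k=1}^{136} k³ = [136×137/2]² = 9316² = 86787856
∑_{k=137}^{151} k³ = 131698576 - 86787856 = 44910720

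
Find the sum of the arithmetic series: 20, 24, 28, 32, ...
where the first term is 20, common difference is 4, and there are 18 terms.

Sₙ = n/2 × (first + last)
Last term = a + (n-1)d = 20 + (18-1)×4 = 88
S_18 = 18/2 × (20 + 88)
S_18 = 18/2 × 108 = 972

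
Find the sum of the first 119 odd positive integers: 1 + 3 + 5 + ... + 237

Sum of first n odd numbers = n²
= 119²
= 14161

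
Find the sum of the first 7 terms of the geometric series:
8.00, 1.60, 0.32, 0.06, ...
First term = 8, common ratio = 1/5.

Sₙ = a(1 - rⁿ) / (1 - r)
S_7 = 8(1 - (1/5)^7) / (1 - (1/5))
S_7 = 8(1 - (1/78125)) / (4/5)
S_7 = 156248/15625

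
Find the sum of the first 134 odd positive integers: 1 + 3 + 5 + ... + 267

Sum of first n odd numbers = n²
= 134²
= 17956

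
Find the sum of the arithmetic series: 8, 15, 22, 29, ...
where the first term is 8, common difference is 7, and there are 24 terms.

Sₙ = n/2 × (first + last)
Last term = a + (n-1)d = 8 + (24-1)×7 = 169
S_24 = 24/2 × (8 + 169)
S_24 = 24/2 × 177 = 2124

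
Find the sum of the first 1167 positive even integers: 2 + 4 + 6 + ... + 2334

Sum of first n even numbers = n(n+1)
= 1167×1168
= 1363056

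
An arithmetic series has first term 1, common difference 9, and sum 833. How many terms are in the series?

Using S = n/2 × [2a + (n-1)d]
833 = n/2 × [2(1) + (n-1)(9)]
833 = n/2 × [2 + 9n - 9]
1666 = n × [-7 + 9n]
9n² + (-7)n - 1666 = 0
Discriminant: Δ = (-7)² - 4(9)(-1666) = 49 + 59976 = 60025
√Δ = 245
n = [-(-7) + √Δ] / (2·9) = (7 + 245) / 18 = 252 / 18 = 14
(The negative root is discarded since n must be a positive integer.)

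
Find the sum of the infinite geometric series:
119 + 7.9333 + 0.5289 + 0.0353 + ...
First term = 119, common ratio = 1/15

For |r| < 1, S = a / (1 - r)
S = 119 / (1 - (1/15))
S = 119 / (14/15)
S = 255/2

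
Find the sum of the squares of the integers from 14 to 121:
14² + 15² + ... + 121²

Use ∑_{k=1}^{n} k² = n(n+1)(2n+1)/6, then subtract the first 13 terms.
∑_{k=1}^{121} k² = 121×122×243/6 = 597861
∑_{k=1}^{13} k² = 13×14×27/6 = 819
∑_{k=14}^{121} k² = 597861 - 819 = 597042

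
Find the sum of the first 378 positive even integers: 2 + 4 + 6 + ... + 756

Sum of first n even numbers = n(n+1)
= 378×379
= 143262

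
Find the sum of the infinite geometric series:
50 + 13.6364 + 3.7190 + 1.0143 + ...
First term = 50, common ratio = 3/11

For |r| < 1, S = a / (1 - r)
S = 50 / (1 - (3/11))
S = 50 / (8/11)
S = 275/4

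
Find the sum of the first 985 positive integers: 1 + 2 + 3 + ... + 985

Formula: ∑k = n(n+1)/2
= 985×986/2
= 971210/2
= 485605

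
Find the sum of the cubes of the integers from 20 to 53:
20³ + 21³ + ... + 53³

Use ∑_{k=1}^{n} k³ = [n(n+1)/2]², then subtract the first 19 terms.
∑_{k=1}^{53} k³ = [53×54/2]² = 1431² = 2047761
∑_{k=1}^{19} k³ = [19×20/2]² = 190² = 36100
∑_{k=20}^{53} k³ = 2047761 - 36100 = 2011661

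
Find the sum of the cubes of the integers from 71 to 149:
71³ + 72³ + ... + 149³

Use ∑_{k=1}^{n} k³ = [n(n+1)/2]², then subtract the first 70 terms.
∑_{k=1}^{149} k³ = [149×150/2]² = 11175² = 124880625
∑_{k=1}^{70} k³ = [70×71/2]² = 2485² = 6175225
∑_{k=71}^{149} k³ = 124880625 - 6175225 = 118705400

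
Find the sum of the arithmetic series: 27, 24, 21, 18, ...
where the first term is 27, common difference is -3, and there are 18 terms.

Sₙ = n/2 × (first + last)
Last term = a + (n-1)d = 27 + (18-1)×(-3) = -24
S_18 = 18/2 × (27 + (-24))
S_18 = 18/2 × 3 = 27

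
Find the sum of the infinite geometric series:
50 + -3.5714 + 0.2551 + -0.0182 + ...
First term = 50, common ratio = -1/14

For |r| < 1, S = a / (1 - r)
S = 50 / (1 - (-1/14))
S = 50 / (15/14)
S = 140/3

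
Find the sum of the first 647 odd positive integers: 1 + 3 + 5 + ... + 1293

Sum of first n odd numbers = n²
= 647²
= 418609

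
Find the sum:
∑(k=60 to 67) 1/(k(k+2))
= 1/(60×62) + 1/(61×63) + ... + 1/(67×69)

Partial fractions: 1/(k(k+2)) = (1/2)[1/k - 1/(k+2)]
Telescoping leaves the first two and last two terms:
= (1/2)[1/60 + 1/61 - 1/68 - 1/69]
= 921/477020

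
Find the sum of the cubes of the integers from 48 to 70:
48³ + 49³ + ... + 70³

Use ∑_{k=1}^{n} k³ = [n(n+1)/2]², then subtract the first 47 terms.
∑_{k=1}^{70} k³ = [70×71/2]² = 2485² = 6175225
∑_{k=1}^{47} k³ = [47×48/2]² = 1128² = 1272384
∑_{k=48}^{70} k³ = 6175225 - 1272384 = 4902841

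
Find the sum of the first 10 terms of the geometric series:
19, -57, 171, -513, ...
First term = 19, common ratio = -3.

Sₙ = a(1 - rⁿ) / (1 - r)
S_10 = 19(1 - (-3)^10) / (1 - (-3))
S_10 = 19(1 - 59049) / (4)
S_10 = -280478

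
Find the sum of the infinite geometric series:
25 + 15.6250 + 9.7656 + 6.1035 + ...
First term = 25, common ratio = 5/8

For |r| < 1, S = a / (1 - r)
S = 25 / (1 - (5/8))
S = 25 / (3/8)
S = 200/3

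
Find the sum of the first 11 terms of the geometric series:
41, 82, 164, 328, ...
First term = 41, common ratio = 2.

Sₙ = a(1 - rⁿ) / (1 - r)
S_11 = 41(1 - 2^11) / (1 - 2)
S_11 = 41(1 - 2048) / (-1)
S_11 = 83927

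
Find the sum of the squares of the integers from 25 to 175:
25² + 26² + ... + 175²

Use ∑_{k=1}^{n} k² = n(n+1)(2n+1)/6, then subtract the first 24 terms.
∑_{k=1}^{175} k² = 175×176×351/6 = 1801800
∑_{k=1}^{24} k² = 24×25×49/6 = 4900
∑_{k=25}^{175} k² = 1801800 - 4900 = 1796900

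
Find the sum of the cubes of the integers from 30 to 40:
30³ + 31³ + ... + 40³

Use ∑_{k=1}^{n} k³ = [n(n+1)/2]², then subtract the first 29 terms.
∑_{k=1}^{40} k³ = [40×41/2]² = 820² = 672400
∑_{k=1}^{29} k³ = [29×30/2]² = 435² = 189225
∑_{k=30}^{40} k³ = 672400 - 189225 = 483175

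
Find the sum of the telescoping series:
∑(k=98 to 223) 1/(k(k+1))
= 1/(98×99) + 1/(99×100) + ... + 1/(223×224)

Partial fractions: 1/(k(k+1)) = 1/k - 1/(k+1)
The series telescopes:
= (1/98 - 1/99) + (1/99 - 1/100) + ... + (1/223 - 1/224)
= 1/98 - 1/224
= 9/1568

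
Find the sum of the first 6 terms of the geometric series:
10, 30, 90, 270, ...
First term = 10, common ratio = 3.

Sₙ = a(1 - rⁿ) / (1 - r)
S_6 = 10(1 - 3^6) / (1 - 3)
S_6 = 10(1 - 729) / (-2)
S_6 = 3640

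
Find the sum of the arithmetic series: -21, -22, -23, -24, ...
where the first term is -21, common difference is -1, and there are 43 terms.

Sₙ = n/2 × (first + last)
Last term = a + (n-1)d = -21 + (43-1)×(-1) = -63
S_43 = 43/2 × (-21 + (-63))
S_43 = 43/2 × (-84) = -1806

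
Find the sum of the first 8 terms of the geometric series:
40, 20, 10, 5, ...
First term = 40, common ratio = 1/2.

Sₙ = a(1 - rⁿ) / (1 - r)
S_8 = 40(1 - (1/2)^8) / (1 - (1/2))
S_8 = 40(1 - (1/256)) / (1/2)
S_8 = 1275/16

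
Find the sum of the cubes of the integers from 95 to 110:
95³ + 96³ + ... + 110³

Use ∑_{k=1}^{n} k³ = [n(n+1)/2]², then subtract the first 94 terms.
∑_{k=1}^{110} k³ = [110×111/2]² = 6105² = 37271025
∑_{k=1}^{94} k³ = [94×95/2]² = 4465² = 19936225
∑_{k=95}^{110} k³ = 37271025 - 19936225 = 17334800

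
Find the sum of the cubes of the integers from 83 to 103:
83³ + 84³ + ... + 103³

Use ∑_{k=1}^{n} k³ = [n(n+1)/2]², then subtract the first 82 terms.
∑_{k=1}^{103} k³ = [103×104/2]² = 5356² = 28686736
∑_{k=1}^{82} k³ = [82×83/2]² = 3403² = 11580409
∑_{k=83}^{103} k³ = 28686736 - 11580409 = 17106327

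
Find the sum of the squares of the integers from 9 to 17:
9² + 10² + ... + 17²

Use ∑_{k=1}^{n} k² = n(n+1)(2n+1)/6, then subtract the first 8 terms.
∑_{k=1}^{17} k² = 17×18×35/6 = 1785
∑_{k=1}^{8} k² = 8×9×17/6 = 204
∑_{k=9}^{17} k² = 1785 - 204 = 1581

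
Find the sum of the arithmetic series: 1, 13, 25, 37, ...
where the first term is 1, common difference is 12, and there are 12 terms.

Sₙ = n/2 × (first + last)
Last term = a + (n-1)d = 1 + (12-1)×12 = 133
S_12 = 12/2 × (1 + 133)
S_12 = 12/2 × 134 = 804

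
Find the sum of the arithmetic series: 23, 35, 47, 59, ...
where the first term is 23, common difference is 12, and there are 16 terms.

Sₙ = n/2 × (first + last)
Last term = a + (n-1)d = 23 + (16-1)×12 = 203
S_16 = 16/2 × (23 + 203)
S_16 = 16/2 × 226 = 1808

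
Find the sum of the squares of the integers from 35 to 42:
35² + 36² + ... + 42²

Use ∑_{k=1}^{n} k² = n(n+1)(2n+1)/6, then subtract the first 34 terms.
∑_{k=1}^{42} k² = 42×43×85/6 = 25585
∑_{k=1}^{34} k² = 34×35×69/6 = 13685
∑_{k=35}^{42} k² = 25585 - 13685 = 11900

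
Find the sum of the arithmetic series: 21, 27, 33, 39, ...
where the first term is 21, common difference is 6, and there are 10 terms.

Sₙ = n/2 × (first + last)
Last term = a + (n-1)d = 21 + (10-1)×6 = 75
S_10 = 10/2 × (21 + 75)
S_10 = 10/2 × 96 = 480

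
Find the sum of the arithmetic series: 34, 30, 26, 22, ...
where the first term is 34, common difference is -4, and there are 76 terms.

Sₙ = n/2 × (first + last)
Last term = a + (n-1)d = 34 + (76-1)×(-4) = -266
S_76 = 76/2 × (34 + (-266))
S_76 = 76/2 × (-232) = -8816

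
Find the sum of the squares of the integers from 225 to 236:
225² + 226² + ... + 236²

Use ∑_{k=1}^{n} k² = n(n+1)(2n+1)/6, then subtract the first 224 terms.
∑_{k=1}^{236} k² = 236×237×473/6 = 4409306
∑_{k=1}^{224} k² = 224×225×449/6 = 3771600
∑_{k=225}^{236} k² = 4409306 - 3771600 = 637706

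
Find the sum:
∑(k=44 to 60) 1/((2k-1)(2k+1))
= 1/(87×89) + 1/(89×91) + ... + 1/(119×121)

Partial fractions: 1/((2k-1)(2k+1)) = (1/2)[1/(2k-1) - 1/(2k+1)]
The series telescopes:
= (1/2)[1/87 - 1/121]
= 17/10527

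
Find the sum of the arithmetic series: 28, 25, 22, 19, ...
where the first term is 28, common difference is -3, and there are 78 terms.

Sₙ = n/2 × (first + last)
Last term = a + (n-1)d = 28 + (78-1)×(-3) = -203
S_78 = 78/2 × (28 + (-203))
S_78 = 78/2 × (-175) = -6825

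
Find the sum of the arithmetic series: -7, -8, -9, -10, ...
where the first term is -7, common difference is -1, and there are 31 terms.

Sₙ = n/2 × (first + last)
Last term = a + (n-1)d = -7 + (31-1)×(-1) = -37
S_31 = 31/2 × (-7 + (-37))
S_31 = 31/2 × (-44) = -682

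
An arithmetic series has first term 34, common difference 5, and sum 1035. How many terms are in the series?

Using S = n/2 × [2a + (n-1)d]
1035 = n/2 × [2(34) + (n-1)(5)]
1035 = n/2 × [68 + 5n - 5]
2070 = n × [63 + 5n]
5n² + (63)n - 2070 = 0
Discriminant: Δ = (63)² - 4(5)(-2070) = 3969 + 41400 = 45369
√Δ = 213
n = [-(63) + √Δ] / (2·5) = (-63 + 213) / 10 = 150 / 10 = 15
(The negative root is discarded since n must be a positive integer.)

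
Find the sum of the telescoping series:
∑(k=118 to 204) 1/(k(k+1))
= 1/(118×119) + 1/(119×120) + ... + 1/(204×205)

Partial fractions: 1/(k(k+1)) = 1/k - 1/(k+1)
The series telescopes:
= (1/118 - 1/119) + (1/119 - 1/120) + ... + (1/204 - 1/205)
= 1/118 - 1/205
= 87/24190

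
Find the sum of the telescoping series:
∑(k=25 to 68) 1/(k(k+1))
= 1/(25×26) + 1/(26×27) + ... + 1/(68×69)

Partial fractions: 1/(k(k+1)) = 1/k - 1/(k+1)
The series telescopes:
= (1/25 - 1/26) + (1/26 - 1/27) + ... + (1/68 - 1/69)
= 1/25 - 1/69
= 44/1725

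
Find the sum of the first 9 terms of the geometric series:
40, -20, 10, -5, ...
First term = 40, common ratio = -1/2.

Sₙ = a(1 - rⁿ) / (1 - r)
S_9 = 40(1 - (-1/2)^9) / (1 - (-1/2))
S_9 = 40(1 - (-1/512)) / (3/2)
S_9 = 855/32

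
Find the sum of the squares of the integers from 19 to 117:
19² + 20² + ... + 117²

Use ∑_{k=1}^{n} k² = n(n+1)(2n+1)/6, then subtract the first 18 terms.
∑_{k=1}^{117} k² = 117×118×235/6 = 540735
∑_{k=1}^{18} k² = 18×19×37/6 = 2109
∑_{k=19}^{117} k² = 540735 - 2109 = 538626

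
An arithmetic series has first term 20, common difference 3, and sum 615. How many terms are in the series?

Using S = n/2 × [2a + (n-1)d]
615 = n/2 × [2(20) + (n-1)(3)]
615 = n/2 × [40 + 3n - 3]
1230 = n × [37 + 3n]
3n² + (37)n - 1230 = 0
Discriminant: Δ = (37)² - 4(3)(-1230) = 1369 + 14760 = 16129
√Δ = 127
n = [-(37) + √Δ] / (2·3) = (-37 + 127) / 6 = 90 / 6 = 15
(The negative root is discarded since n must be a positive integer.)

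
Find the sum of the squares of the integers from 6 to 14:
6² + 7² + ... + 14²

Use ∑_{k=1}^{n} k² = n(n+1)(2n+1)/6, then subtract the first 5 terms.
∑_{k=1}^{14} k² = 14×15×29/6 = 1015
∑_{k=1}^{5} k² = 5×6×11/6 = 55
∑_{k=6}^{14} k² = 1015 - 55 = 960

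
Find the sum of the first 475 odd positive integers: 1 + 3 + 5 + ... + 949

Sum of first n odd numbers = n²
= 475²
= 225625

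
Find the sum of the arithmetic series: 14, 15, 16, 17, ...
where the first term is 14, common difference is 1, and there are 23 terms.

Sₙ = n/2 × (first + last)
Last term = a + (n-1)d = 14 + (23-1)×1 = 36
S_23 = 23/2 × (14 + 36)
S_23 = 23/2 × 50 = 575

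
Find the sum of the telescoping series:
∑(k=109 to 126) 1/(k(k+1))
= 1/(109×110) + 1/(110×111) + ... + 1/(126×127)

Partial fractions: 1/(k(k+1)) = 1/k - 1/(k+1)
The series telescopes:
= (1/109 - 1/110) + (1/110 - 1/111) + ... + (1/126 - 1/127)
= 1/109 - 1/127
= 18/13843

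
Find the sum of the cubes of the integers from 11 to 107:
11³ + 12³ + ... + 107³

Use ∑_{k=1}^{n} k³ = [n(n+1)/2]², then subtract the first 10 terms.
∑_{k=1}^{107} k³ = [107×108/2]² = 5778² = 33385284
∑_{k=1}^{10} k³ = [10×11/2]² = 55² = 3025
∑_{k=11}^{107} k³ = 33385284 - 3025 = 33382259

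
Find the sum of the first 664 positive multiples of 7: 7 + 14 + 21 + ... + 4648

Factor out 7: = 7(1 + 2 + ... + 664) = 7 × n(n+1)/2
= 7 × 664×665/2
= 7 × 220780
= 1545460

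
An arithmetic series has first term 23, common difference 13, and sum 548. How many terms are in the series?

Using S = n/2 × [2a + (n-1)d]
548 = n/2 × [2(23) + (n-1)(13)]
548 = n/2 × [46 + 13n - 13]
1096 = n × [33 + 13n]
13n² + (33)n - 1096 = 0
Discriminant: Δ = (33)² - 4(13)(-1096) = 1089 + 56992 = 58081
√Δ = 241
n = [-(33) + √Δ] / (2·13) = (-33 + 241) / 26 = 208 / 26 = 8
(The negative root is discarded since n must be a positive integer.)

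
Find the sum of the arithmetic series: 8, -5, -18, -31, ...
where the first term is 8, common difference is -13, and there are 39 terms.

Sₙ = n/2 × (first + last)
Last term = a + (n-1)d = 8 + (39-1)×(-13) = -486
S_39 = 39/2 × (8 + (-486))
S_39 = 39/2 × (-478) = -9321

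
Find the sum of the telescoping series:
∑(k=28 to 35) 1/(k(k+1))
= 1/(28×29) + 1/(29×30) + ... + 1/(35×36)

Partial fractions: 1/(k(k+1)) = 1/k - 1/(k+1)
The series telescopes:
= (1/28 - 1/29) + (1/29 - 1/30) + ... + (1/35 - 1/36)
= 1/28 - 1/36
= 1/126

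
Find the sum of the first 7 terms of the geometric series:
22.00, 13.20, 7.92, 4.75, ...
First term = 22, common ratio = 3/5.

Sₙ = a(1 - rⁿ) / (1 - r)
S_7 = 22(1 - (3/5)^7) / (1 - (3/5))
S_7 = 22(1 - (2187/78125)) / (2/5)
S_7 = 835318/15625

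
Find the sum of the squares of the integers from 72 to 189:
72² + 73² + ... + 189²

Use ∑_{k=1}^{n} k² = n(n+1)(2n+1)/6, then subtract the first 71 terms.
∑_{k=1}^{189} k² = 189×190×379/6 = 2268315
∑_{k=1}^{71} k² = 71×72×143/6 = 121836
∑_{k=72}^{189} k² = 2268315 - 121836 = 2146479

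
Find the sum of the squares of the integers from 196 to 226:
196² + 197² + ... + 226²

Use ∑_{k=1}^{n} k² = n(n+1)(2n+1)/6, then subtract the first 195 terms.
∑_{k=1}^{226} k² = 226×227×453/6 = 3873301
∑_{k=1}^{195} k² = 195×196×391/6 = 2490670
∑_{k=196}^{226} k² = 3873301 - 2490670 = 1382631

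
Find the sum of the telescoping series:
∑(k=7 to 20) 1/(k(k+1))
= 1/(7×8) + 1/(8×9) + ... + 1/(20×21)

Partial fractions: 1/(k(k+1)) = 1/k - 1/(k+1)
The series telescopes:
= (1/7 - 1/8) + (1/8 - 1/9) + ... + (1/20 - 1/21)
= 1/7 - 1/21
= 2/21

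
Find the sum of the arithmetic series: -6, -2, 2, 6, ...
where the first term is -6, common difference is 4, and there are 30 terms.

Sₙ = n/2 × (first + last)
Last term = a + (n-1)d = -6 + (30-1)×4 = 110
S_30 = 30/2 × (-6 + 110)
S_30 = 30/2 × 104 = 1560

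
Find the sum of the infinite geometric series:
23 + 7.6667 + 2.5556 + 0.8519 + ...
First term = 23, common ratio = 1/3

For |r| < 1, S = a / (1 - r)
S = 23 / (1 - (1/3))
S = 23 / (2/3)
S = 69/2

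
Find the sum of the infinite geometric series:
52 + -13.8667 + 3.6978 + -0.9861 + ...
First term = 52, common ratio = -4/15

For |r| < 1, S = a / (1 - r)
S = 52 / (1 - (-4/15))
S = 52 / (19/15)
S = 780/19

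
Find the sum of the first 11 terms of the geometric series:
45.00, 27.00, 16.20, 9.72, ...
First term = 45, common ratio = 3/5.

Sₙ = a(1 - rⁿ) / (1 - r)
S_11 = 45(1 - (3/5)^11) / (1 - (3/5))
S_11 = 45(1 - (177147/48828125)) / (2/5)
S_11 = 218929401/1953125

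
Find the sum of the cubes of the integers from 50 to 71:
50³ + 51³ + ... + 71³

Use ∑_{k=1}^{n} k³ = [n(n+1)/2]², then subtract the first 49 terms.
∑_{k=1}^{71} k³ = [71×72/2]² = 2556² = 6533136
∑_{k=1}^{49} k³ = [49×50/2]² = 1225² = 1500625
∑_{k=50}^{71} k³ = 6533136 - 1500625 = 5032511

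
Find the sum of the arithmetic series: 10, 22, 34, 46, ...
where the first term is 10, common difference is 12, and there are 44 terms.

Sₙ = n/2 × (first + last)
Last term = a + (n-1)d = 10 + (44-1)×12 = 526
S_44 = 44/2 × (10 + 526)
S_44 = 44/2 × 536 = 11792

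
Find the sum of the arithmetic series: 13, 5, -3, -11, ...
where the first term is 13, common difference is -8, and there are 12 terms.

Sₙ = n/2 × (first + last)
Last term = a + (n-1)d = 13 + (12-1)×(-8) = -75
S_12 = 12/2 × (13 + (-75))
S_12 = 12/2 × (-62) = -372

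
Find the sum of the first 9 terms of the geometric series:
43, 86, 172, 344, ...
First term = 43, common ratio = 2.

Sₙ = a(1 - rⁿ) / (1 - r)
S_9 = 43(1 - 2^9) / (1 - 2)
S_9 = 43(1 - 512) / (-1)
S_9 = 21973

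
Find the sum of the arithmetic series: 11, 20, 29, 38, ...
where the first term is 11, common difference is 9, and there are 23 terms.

Sₙ = n/2 × (first + last)
Last term = a + (n-1)d = 11 + (23-1)×9 = 209
S_23 = 23/2 × (11 + 209)
S_23 = 23/2 × 220 = 2530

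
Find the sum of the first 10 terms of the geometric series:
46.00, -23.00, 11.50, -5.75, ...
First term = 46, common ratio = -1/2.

Sₙ = a(1 - rⁿ) / (1 - r)
S_10 = 46(1 - (-1/2)^10) / (1 - (-1/2))
S_10 = 46(1 - (1/1024)) / (3/2)
S_10 = 7843/256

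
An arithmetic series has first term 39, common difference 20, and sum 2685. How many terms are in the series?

Using S = n/2 × [2a + (n-1)d]
2685 = n/2 × [2(39) + (n-1)(20)]
2685 = n/2 × [78 + 20n - 20]
5370 = n × [58 + 20n]
20n² + (58)n - 5370 = 0
Discriminant: Δ = (58)² - 4(20)(-5370) = 3364 + 429600 = 432964
√Δ = 658
n = [-(58) + √Δ] / (2·20) = (-58 + 658) / 40 = 600 / 40 = 15
(The negative root is discarded since n must be a positive integer.)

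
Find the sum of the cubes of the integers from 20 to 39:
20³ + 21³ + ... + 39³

Use ∑_{k=1}^{n} k³ = [n(n+1)/2]², then subtract the first 19 terms.
∑_{k=1}^{39} k³ = [39×40/2]² = 780² = 608400
∑_{k=1}^{19} k³ = [19×20/2]² = 190² = 36100
∑_{k=20}^{39} k³ = 608400 - 36100 = 572300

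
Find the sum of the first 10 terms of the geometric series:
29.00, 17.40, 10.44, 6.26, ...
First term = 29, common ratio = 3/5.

Sₙ = a(1 - rⁿ) / (1 - r)
S_10 = 29(1 - (3/5)^10) / (1 - (3/5))
S_10 = 29(1 - (59049/9765625)) / (2/5)
S_10 = 140745352/1953125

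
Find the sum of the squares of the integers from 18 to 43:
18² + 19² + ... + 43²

Use ∑_{k=1}^{n} k² = n(n+1)(2n+1)/6, then subtract the first 17 terms.
∑_{k=1}^{43} k² = 43×44×87/6 = 27434
∑_{k=1}^{17} k² = 17×18×35/6 = 1785
∑_{k=18}^{43} k² = 27434 - 1785 = 25649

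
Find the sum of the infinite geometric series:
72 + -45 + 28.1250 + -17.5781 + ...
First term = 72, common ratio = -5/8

For |r| < 1, S = a / (1 - r)
S = 72 / (1 - (-5/8))
S = 72 / (13/8)
S = 576/13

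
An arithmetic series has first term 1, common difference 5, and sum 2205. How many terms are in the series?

Using S = n/2 × [2a + (n-1)d]
2205 = n/2 × [2(1) + (n-1)(5)]
2205 = n/2 × [2 + 5n - 5]
4410 = n × [-3 + 5n]
5n² + (-3)n - 4410 = 0
Discriminant: Δ = (-3)² - 4(5)(-4410) = 9 + 88200 = 88209
√Δ = 297
n = [-(-3) + √Δ] / (2·5) = (3 + 297) / 10 = 300 / 10 = 30
(The negative root is discarded since n must be a positive integer.)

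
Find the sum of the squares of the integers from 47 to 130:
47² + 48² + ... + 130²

Use ∑_{k=1}^{n} k² = n(n+1)(2n+1)/6, then subtract the first 46 terms.
∑_{k=1}^{130} k² = 130×131×261/6 = 740805
∑_{k=1}^{46} k² = 46×47×93/6 = 33511
∑_{k=47}^{130} k² = 740805 - 33511 = 707294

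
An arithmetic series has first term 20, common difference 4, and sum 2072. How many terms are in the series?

Using S = n/2 × [2a + (n-1)d]
2072 = n/2 × [2(20) + (n-1)(4)]
2072 = n/2 × [40 + 4n - 4]
4144 = n × [36 + 4n]
4n² + (36)n - 4144 = 0
Discriminant: Δ = (36)² - 4(4)(-4144) = 1296 + 66304 = 67600
√Δ = 260
n = [-(36) + √Δ] / (2·4) = (-36 + 260) / 8 = 224 / 8 = 28
(The negative root is discarded since n must be a positive integer.)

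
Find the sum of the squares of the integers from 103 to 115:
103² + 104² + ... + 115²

Use ∑_{k=1}^{n} k² = n(n+1)(2n+1)/6, then subtract the first 102 terms.
∑_{k=1}^{115} k² = 115×116×231/6 = 513590
∑_{k=1}^{102} k² = 102×103×205/6 = 358955
∑_{k=103}^{115} k² = 513590 - 358955 = 154635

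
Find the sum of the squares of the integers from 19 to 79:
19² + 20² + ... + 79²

Use ∑_{k=1}^{n} k² = n(n+1)(2n+1)/6, then subtract the first 18 terms.
∑_{k=1}^{79} k² = 79×80×159/6 = 167480
∑_{k=1}^{18} k² = 18×19×37/6 = 2109
∑_{k=19}^{79} k² = 167480 - 2109 = 165371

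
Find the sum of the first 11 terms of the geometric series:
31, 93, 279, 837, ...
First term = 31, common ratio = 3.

Sₙ = a(1 - rⁿ) / (1 - r)
S_11 = 31(1 - 3^11) / (1 - 3)
S_11 = 31(1 - 177147) / (-2)
S_11 = 2745763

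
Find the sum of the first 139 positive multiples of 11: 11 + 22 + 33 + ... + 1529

Factor out 11: = 11(1 + 2 + ... + 139) = 11 × n(n+1)/2
= 11 × 139×140/2
= 11 × 9730
= 107030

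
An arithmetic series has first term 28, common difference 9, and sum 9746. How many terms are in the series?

Using S = n/2 × [2a + (n-1)d]
9746 = n/2 × [2(28) + (n-1)(9)]
9746 = n/2 × [56 + 9n - 9]
19492 = n × [47 + 9n]
9n² + (47)n - 19492 = 0
Discriminant: Δ = (47)² - 4(9)(-19492) = 2209 + 701712 = 703921
√Δ = 839
n = [-(47) + √Δ] / (2·9) = (-47 + 839) / 18 = 792 / 18 = 44
(The negative root is discarded since n must be a positive integer.)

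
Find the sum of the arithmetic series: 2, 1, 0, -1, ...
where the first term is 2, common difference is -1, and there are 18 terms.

Sₙ = n/2 × (first + last)
Last term = a + (n-1)d = 2 + (18-1)×(-1) = -15
S_18 = 18/2 × (2 + (-15))
S_18 = 18/2 × (-13) = -117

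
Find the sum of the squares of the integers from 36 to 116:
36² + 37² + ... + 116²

Use ∑_{k=1}^{n} k² = n(n+1)(2n+1)/6, then subtract the first 35 terms.
∑_{k=1}^{116} k² = 116×117×233/6 = 527046
∑_{k=1}^{35} k² = 35×36×71/6 = 14910
∑_{k=36}^{116} k² = 527046 - 14910 = 512136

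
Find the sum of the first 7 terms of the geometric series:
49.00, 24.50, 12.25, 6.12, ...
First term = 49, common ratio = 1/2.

Sₙ = a(1 - rⁿ) / (1 - r)
S_7 = 49(1 - (1/2)^7) / (1 - (1/2))
S_7 = 49(1 - (1/128)) / (1/2)
S_7 = 6223/64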